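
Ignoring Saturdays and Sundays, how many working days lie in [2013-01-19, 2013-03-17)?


Start: 2013-01-19 (Saturday)
End (exclusive): 2013-03-17 (Sunday)
Total calendar days: 57
Full weeks: 57 // 7 = 8 -> 40 weekdays
Remaining 1 days starting on Saturday:
  Sat(-) -> 0 weekdays
Total business days: 40 + 0 = 40

40


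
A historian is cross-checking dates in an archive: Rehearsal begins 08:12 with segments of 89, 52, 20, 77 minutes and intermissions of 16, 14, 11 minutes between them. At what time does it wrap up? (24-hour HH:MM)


Start: 08:12 = 492 min from midnight
  after task 1 (89 min): 09:41
  after break (16 min): 09:57
  after task 2 (52 min): 10:49
  after break (14 min): 11:03
  after task 3 (20 min): 11:23
  after break (11 min): 11:34
  after task 4 (77 min): 12:51
Total elapsed: 279 minutes
End time: 12:51

12:51


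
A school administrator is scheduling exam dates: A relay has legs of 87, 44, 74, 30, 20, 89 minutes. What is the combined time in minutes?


Durations: 87, 44, 74, 30, 20, 89
Running sum: 87
+ 44 = 131
+ 74 = 205
+ 30 = 235
+ 20 = 255
+ 89 = 344
Total duration: 344 minutes
That is 5 hours and 44 minutes

344


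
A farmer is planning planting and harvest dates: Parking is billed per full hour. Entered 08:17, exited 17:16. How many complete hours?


Start: 08:17
End: 17:16
Hour difference: 17 - 8 = 9 hours
Minute difference: 16 - 17 = -1 minutes
Total minutes: 539
Complete hours: 539 / 60 = 8 (remainder 59)

8


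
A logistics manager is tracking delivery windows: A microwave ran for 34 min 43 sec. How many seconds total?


Minutes: 34
Extra seconds: 43
Seconds per minute: 60
Minutes to seconds: 34 x 60 = 2040
Total: 2040 + 43 = 2083

2083


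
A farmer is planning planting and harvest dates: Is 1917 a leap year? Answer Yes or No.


Year: 1917
Divisible by 4? 1917 / 4 = 479.25 -> No
Not divisible by 4, so NOT a leap year

No


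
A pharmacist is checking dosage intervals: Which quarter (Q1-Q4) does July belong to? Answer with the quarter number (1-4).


Month: July (month 7)
Q1: January-March (months 1-3)
Q2: April-June (months 4-6)
Q3: July-September (months 7-9)
Q4: October-December (months 10-12)
Month 7 falls in Q3

3


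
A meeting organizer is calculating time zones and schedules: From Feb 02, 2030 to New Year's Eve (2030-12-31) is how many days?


Start: February 02, 2030
End: December 31, 2030
Days left in February: 26
March: 31
April: 30
May: 31
June: 30
... plus remaining months
Sum of remaining months: 306
Total: 26 + 306 = 332

332


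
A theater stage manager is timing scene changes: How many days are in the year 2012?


Year: 2012
Check leap year rules:
Divisible by 4? Yes
Divisible by 100? No
2012 is a leap year
Days: 366

366


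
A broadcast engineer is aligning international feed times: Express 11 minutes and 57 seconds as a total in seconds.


Minutes: 11
Seconds: 57
Convert minutes to seconds: 11 x 60 = 660
Add remaining seconds: 660 + 57 = 717

717


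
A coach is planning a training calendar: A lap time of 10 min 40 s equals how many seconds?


Minutes: 10
Seconds: 40
Convert minutes to seconds: 10 x 60 = 600
Add remaining seconds: 600 + 40 = 640

640


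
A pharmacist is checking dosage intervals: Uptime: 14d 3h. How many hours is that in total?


Days: 14
Extra hours: 3
Hours per day: 24
Days to hours: 14 x 24 = 336
Total: 336 + 3 = 339

339


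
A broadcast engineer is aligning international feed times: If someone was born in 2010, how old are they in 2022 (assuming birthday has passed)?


Birth year: 2010
Current year: 2022
Age = current year - birth year
Age = 2022 - 2010 = 12

12


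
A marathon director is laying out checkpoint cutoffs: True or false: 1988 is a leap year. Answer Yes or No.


Year: 1988
Divisible by 4? 1988 / 4 = 497.0 -> Yes
Divisible by 100? 1988 / 100 = 19.88 -> No
Divisible by 4 but not 100, so it IS a leap year

Yes


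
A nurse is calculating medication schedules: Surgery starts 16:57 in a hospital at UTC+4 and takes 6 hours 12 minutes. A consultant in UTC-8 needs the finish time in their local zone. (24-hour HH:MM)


Start: 16:57 in UTC+4
Step 1 - add duration:
  minutes: 57 + 12 = 69 (carry 1h)
  hours: 16 + 6 + 1 = 23
  end in UTC+4: 23:09
Step 2 - convert UTC+4 -> UTC-8:
  offset difference: -8 - (4) = -12 hours
  23 + (-12) = 11 -> mod 24 = 11
Result: 11:09 in UTC-8

11:09


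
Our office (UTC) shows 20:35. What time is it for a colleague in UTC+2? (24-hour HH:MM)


Local time: 20:35 at UTC (offset 0h)
Target zone: UTC+2 (offset 2h)
Difference: 2 - (0) = 2 hours
Calculation: 20 + (2) = 22
Result: 22:35

22:35


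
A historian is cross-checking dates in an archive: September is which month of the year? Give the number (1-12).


Calendar month order:
8. August
9. September <--
10. October
September is month number 9

9


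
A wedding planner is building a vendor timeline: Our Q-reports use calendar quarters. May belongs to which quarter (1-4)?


Month: May (month 5)
Q1: January-March (months 1-3)
Q2: April-June (months 4-6)
Q3: July-September (months 7-9)
Q4: October-December (months 10-12)
Month 5 falls in Q2

2


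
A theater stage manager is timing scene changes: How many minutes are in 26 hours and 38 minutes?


Hours: 26
Minutes: 38
Convert hours to minutes: 26 x 60 = 1560
Add remaining minutes: 1560 + 38 = 1598

1598


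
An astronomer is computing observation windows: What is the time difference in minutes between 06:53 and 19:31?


Start time: 06:53 = 413 minutes from midnight
End time: 19:31 = 1171 minutes from midnight
Difference: 1171 - 413 = 758 minutes
That is 12 hours and 38 minutes

758


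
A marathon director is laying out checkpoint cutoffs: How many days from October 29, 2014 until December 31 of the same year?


Start: October 29, 2014
End: December 31, 2014
Days left in October: 2
November: 30
December: 31
Sum of remaining months: 61
Total: 2 + 61 = 63

63


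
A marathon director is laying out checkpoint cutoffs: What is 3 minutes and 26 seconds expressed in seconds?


Minutes: 3
Extra seconds: 26
Seconds per minute: 60
Minutes to seconds: 3 x 60 = 180
Total: 180 + 26 = 206

206


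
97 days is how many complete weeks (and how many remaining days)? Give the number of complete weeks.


Total days: 97
Days per week: 7
Division: 97 / 7 = 13 remainder 6
Complete weeks: 13
Remaining days: 6

13


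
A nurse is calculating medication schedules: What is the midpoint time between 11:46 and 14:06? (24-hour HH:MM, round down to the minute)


Start time: 11:46 = 706 minutes from midnight
End time: 14:06 = 846 minutes from midnight
Sum: 706 + 846 = 1552
Midpoint: 1552 / 2 = 776 minutes
Convert: 776 / 60 = 12 hours, 56 minutes
Result: 12:56

12:56


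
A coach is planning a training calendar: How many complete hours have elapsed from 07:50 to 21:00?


Start: 07:50
End: 21:00
Hour difference: 21 - 7 = 14 hours
Minute difference: 0 - 50 = -50 minutes
Total minutes: 790
Complete hours: 790 / 60 = 13 (remainder 10)

13


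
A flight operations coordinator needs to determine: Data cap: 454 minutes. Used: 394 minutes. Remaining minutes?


Total budget: 454 minutes
Time used: 394 minutes
Remaining: 454 - 394 = 60 minutes
Percent used: 86.8%
Percent remaining: 13.2%

60


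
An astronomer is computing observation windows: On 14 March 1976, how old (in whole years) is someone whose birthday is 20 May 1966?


Birth: 1966-05-20
Reference: 1976-03-14
Year difference: 1976 - 1966 = 10
Has birthday (05-20) occurred by 03-14? No
Birthday not yet reached this year -> subtract 1
Age in full years: 9

9


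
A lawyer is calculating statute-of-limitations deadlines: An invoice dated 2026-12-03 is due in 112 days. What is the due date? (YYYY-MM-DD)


Start: 2026-12-03
Adding 112 days
Days remaining in December: 28
After December: 84 days still to add
January 2027: 31 days, 53 remaining
February 2027: 28 days, 25 remaining
March 2027 has 31 days, need 25
Result: 2027-03-25

2027-03-25


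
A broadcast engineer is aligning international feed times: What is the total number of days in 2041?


Year: 2041
Check leap year rules:
Divisible by 4? No
2041 is not a leap year
Days: 365

365


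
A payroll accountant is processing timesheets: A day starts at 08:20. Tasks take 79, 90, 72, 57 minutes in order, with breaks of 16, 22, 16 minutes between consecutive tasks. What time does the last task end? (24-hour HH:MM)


Start: 08:20 = 500 min from midnight
  after task 1 (79 min): 09:39
  after break (16 min): 09:55
  after task 2 (90 min): 11:25
  after break (22 min): 11:47
  after task 3 (72 min): 12:59
  after break (16 min): 13:15
  after task 4 (57 min): 14:12
Total elapsed: 352 minutes
End time: 14:12

14:12


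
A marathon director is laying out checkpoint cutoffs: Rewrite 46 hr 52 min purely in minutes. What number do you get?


Hours: 46
Extra minutes: 52
Minutes per hour: 60
Hours to minutes: 46 x 60 = 2760
Total: 2760 + 52 = 2812

2812


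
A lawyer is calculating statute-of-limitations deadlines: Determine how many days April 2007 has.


Month: April
Year: 2007
April is a 30-day month
Total: 30 days

30


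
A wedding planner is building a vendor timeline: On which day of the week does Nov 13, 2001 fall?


Date: 2001-11-13
January 1, 2001 is a Monday
Day of year: 317
Offset from Jan 1: 316 days
316 mod 7 = 1
Result: Tuesday

Tuesday


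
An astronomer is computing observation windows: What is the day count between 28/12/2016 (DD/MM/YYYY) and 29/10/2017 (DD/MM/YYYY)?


Start date: 2016-12-28
End date: 2017-10-29
Dec 2016: +4 days
Jan 2017: +31 days
Feb 2017: +28 days
... (8 more months)
Total: 305 days

305


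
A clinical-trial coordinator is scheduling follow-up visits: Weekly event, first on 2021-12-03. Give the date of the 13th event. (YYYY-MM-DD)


First occurrence: 2021-12-03 (occurrence 1)
Each occurrence is 7 days after the previous.
Occurrence 13 is 12 weeks after the first.
12 weeks = 84 days
2021-12-03 + 84 days = 2022-02-25

2022-02-25


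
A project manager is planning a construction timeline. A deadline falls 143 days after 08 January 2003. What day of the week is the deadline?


Start: 2003-01-08 (Wednesday)
Step 1 - find target date: add 143 days
  2003-01-08 + 143 days = 2003-05-31
Step 2 - day of week:
  143 mod 7 = 3
  Wednesday + 3 days -> Saturday
Result: Saturday (2003-05-31)

Saturday


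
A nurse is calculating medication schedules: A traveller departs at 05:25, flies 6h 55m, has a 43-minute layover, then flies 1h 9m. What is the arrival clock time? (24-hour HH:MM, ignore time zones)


Depart: 05:25
Leg 1: +415 min -> 12:20
Layover: +43 min -> 13:03
Leg 2: +69 min -> 14:12
Total travel: 527 minutes = 8h 47m
Arrival: 14:12

14:12


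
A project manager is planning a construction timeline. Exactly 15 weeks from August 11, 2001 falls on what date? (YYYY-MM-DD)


Start: 2001-08-11
Weeks to add: 15
Convert to days: 15 x 7 = 105 days
Add 105 days to 2001-08-11
Result: 2001-11-24

2001-11-24


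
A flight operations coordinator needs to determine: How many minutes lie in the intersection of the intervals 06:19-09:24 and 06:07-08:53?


Interval A: [379, 564] minutes from midnight
Interval B: [367, 533] minutes from midnight
Overlap start = max(379, 367) = 379
Overlap end = min(564, 533) = 533
Overlap = 533 - 379 = 154 minutes

154


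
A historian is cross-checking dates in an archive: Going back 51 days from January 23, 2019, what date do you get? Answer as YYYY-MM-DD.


Start: 2019-01-23
Subtracting 51 days
Days already passed in January: 23
After going back through January: 28 more days to subtract
December 2018 has 31 days, need 28
Result: 2018-12-03

2018-12-03


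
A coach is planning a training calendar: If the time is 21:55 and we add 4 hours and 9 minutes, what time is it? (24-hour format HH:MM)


Start time: 21:55
Adding: 4 hours 9 minutes
Minutes: 55 + 9 = 64
Minute overflow: 64 >= 60, so carry 1 hour, minutes = 4
Hours: 21 + 4 + 1 = 26
Hour wraparound: 26 mod 24 = 2
Result: 02:04

02:04


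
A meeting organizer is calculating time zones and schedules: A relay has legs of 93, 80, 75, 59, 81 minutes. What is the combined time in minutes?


Durations: 93, 80, 75, 59, 81
Running sum: 93
+ 80 = 173
+ 75 = 248
+ 59 = 307
+ 81 = 388
Total duration: 388 minutes
That is 6 hours and 28 minutes

388


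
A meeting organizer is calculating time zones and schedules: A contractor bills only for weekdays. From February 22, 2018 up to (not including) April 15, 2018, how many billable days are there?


Start: 2018-02-22 (Thursday)
End (exclusive): 2018-04-15 (Sunday)
Total calendar days: 52
Full weeks: 52 // 7 = 7 -> 35 weekdays
Remaining 3 days starting on Thursday:
  Thu(w), Fri(w), Sat(-) -> 2 weekdays
Total business days: 35 + 2 = 37

37


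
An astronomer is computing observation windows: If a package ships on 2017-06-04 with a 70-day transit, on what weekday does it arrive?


Start: 2017-06-04 (Sunday)
Step 1 - find target date: add 70 days
  2017-06-04 + 70 days = 2017-08-13
Step 2 - day of week:
  70 mod 7 = 0
  Sunday + 0 days -> Sunday
Result: Sunday (2017-08-13)

Sunday


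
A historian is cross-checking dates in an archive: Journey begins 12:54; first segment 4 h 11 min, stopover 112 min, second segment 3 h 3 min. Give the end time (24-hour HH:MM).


Depart: 12:54
Leg 1: +251 min -> 17:05
Layover: +112 min -> 18:57
Leg 2: +183 min -> 22:00
Total travel: 546 minutes = 9h 6m
Arrival: 22:00

22:00


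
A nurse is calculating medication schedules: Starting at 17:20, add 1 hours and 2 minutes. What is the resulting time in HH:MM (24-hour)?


Start time: 17:20
Adding: 1 hours 2 minutes
Minutes: 20 + 2 = 22
Hours: 17 + 1 + 0 = 18
Result: 18:22

18:22


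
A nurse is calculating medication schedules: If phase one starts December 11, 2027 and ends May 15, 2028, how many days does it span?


Start date: 2027-12-11
End date: 2028-05-15
Dec 2027: +21 days
Jan 2028: +31 days
Feb 2028: +29 days
... (3 more months)
Total: 156 days

156


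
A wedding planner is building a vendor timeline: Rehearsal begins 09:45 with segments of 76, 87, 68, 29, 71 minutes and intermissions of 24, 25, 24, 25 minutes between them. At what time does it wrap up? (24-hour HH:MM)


Start: 09:45 = 585 min from midnight
  after task 1 (76 min): 11:01
  after break (24 min): 11:25
  after task 2 (87 min): 12:52
  after break (25 min): 13:17
  after task 3 (68 min): 14:25
  after break (24 min): 14:49
  after task 4 (29 min): 15:18
  after break (25 min): 15:43
  after task 5 (71 min): 16:54
Total elapsed: 429 minutes
End time: 16:54

16:54


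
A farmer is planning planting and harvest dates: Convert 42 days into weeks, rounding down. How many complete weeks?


Total days: 42
Days per week: 7
Division: 42 / 7 = 6 remainder 0
Complete weeks: 6
Remaining days: 0

6


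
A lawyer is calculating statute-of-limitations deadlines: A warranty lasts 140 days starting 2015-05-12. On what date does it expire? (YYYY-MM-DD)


Start: 2015-05-12
Adding 140 days
Days remaining in May: 19
After May: 121 days still to add
June 2015: 30 days, 91 remaining
July 2015: 31 days, 60 remaining
August 2015: 31 days, 29 remaining
September 2015 has 30 days, need 29
Result: 2015-09-29

2015-09-29


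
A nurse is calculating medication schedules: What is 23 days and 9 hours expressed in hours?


Days: 23
Extra hours: 9
Hours per day: 24
Days to hours: 23 x 24 = 552
Total: 552 + 9 = 561

561


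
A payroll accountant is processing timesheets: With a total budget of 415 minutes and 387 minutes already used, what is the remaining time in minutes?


Total budget: 415 minutes
Time used: 387 minutes
Remaining: 415 - 387 = 28 minutes
Percent used: 93.3%
Percent remaining: 6.7%

28


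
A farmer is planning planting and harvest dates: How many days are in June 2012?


Month: June
Year: 2012
June is a 30-day month
Total: 30 days

30


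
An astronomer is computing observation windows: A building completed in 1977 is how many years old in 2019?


Birth year: 1977
Current year: 2019
Age = current year - birth year
Age = 2019 - 1977 = 42

42


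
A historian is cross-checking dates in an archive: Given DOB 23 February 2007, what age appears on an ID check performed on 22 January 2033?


Birth: 2007-02-23
Reference: 2033-01-22
Year difference: 2033 - 2007 = 26
Has birthday (02-23) occurred by 01-22? No
Birthday not yet reached this year -> subtract 1
Age in full years: 25

25


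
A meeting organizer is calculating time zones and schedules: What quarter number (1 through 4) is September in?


Month: September (month 9)
Q1: January-March (months 1-3)
Q2: April-June (months 4-6)
Q3: July-September (months 7-9)
Q4: October-December (months 10-12)
Month 9 falls in Q3

3


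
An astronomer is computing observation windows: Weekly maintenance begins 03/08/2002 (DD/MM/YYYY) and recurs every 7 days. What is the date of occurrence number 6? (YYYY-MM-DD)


First occurrence: 2002-08-03 (occurrence 1)
Each occurrence is 7 days after the previous.
Occurrence 6 is 5 weeks after the first.
5 weeks = 35 days
2002-08-03 + 35 days = 2002-09-07

2002-09-07


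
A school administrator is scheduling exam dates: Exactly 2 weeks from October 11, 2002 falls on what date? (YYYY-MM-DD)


Start: 2002-10-11
Weeks to add: 2
Convert to days: 2 x 7 = 14 days
Add 14 days to 2002-10-11
Result: 2002-10-25

2002-10-25


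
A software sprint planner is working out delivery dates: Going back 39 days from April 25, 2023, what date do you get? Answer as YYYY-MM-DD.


Start: 2023-04-25
Subtracting 39 days
Days already passed in April: 25
After going back through April: 14 more days to subtract
March 2023 has 31 days, need 14
Result: 2023-03-17

2023-03-17


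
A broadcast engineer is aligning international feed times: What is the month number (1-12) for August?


Calendar month order:
7. July
8. August <--
9. September
August is month number 8

8


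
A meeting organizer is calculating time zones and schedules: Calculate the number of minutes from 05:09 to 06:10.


Start time: 05:09 = 309 minutes from midnight
End time: 06:10 = 370 minutes from midnight
Difference: 370 - 309 = 61 minutes
That is 1 hours and 1 minutes

61


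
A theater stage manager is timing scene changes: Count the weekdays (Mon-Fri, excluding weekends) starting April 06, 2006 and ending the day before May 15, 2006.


Start: 2006-04-06 (Thursday)
End (exclusive): 2006-05-15 (Monday)
Total calendar days: 39
Full weeks: 39 // 7 = 5 -> 25 weekdays
Remaining 4 days starting on Thursday:
  Thu(w), Fri(w), Sat(-), Sun(-) -> 2 weekdays
Total business days: 25 + 2 = 27

27


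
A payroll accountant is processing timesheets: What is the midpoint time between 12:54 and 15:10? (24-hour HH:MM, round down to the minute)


Start time: 12:54 = 774 minutes from midnight
End time: 15:10 = 910 minutes from midnight
Sum: 774 + 910 = 1684
Midpoint: 1684 / 2 = 842 minutes
Convert: 842 / 60 = 14 hours, 2 minutes
Result: 14:02

14:02


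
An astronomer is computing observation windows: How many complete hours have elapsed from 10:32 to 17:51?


Start: 10:32
End: 17:51
Hour difference: 17 - 10 = 7 hours
Minute difference: 51 - 32 = 19 minutes
Total minutes: 439
Complete hours: 439 / 60 = 7 (remainder 19)

7


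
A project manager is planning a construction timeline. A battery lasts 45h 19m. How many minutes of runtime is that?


Hours: 45
Extra minutes: 19
Minutes per hour: 60
Hours to minutes: 45 x 60 = 2700
Total: 2700 + 19 = 2719

2719


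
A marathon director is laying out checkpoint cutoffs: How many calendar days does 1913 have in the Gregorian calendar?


Year: 1913
Check leap year rules:
Divisible by 4? No
1913 is not a leap year
Days: 365

365


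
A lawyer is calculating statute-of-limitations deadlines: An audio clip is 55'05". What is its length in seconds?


Minutes: 55
Seconds: 5
Convert minutes to seconds: 55 x 60 = 3300
Add remaining seconds: 3300 + 5 = 3305

3305


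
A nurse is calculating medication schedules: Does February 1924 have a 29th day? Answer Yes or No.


Year: 1924
Divisible by 4? 1924 / 4 = 481.0 -> Yes
Divisible by 100? 1924 / 100 = 19.24 -> No
Divisible by 4 but not 100, so it IS a leap year

Yes


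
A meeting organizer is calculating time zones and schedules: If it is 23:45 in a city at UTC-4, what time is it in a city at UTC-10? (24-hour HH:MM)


Local time: 23:45 at UTC-4 (offset -4h)
Target zone: UTC-10 (offset -10h)
Difference: -10 - (-4) = -6 hours
Calculation: 23 + (-6) = 17
Result: 17:45

17:45


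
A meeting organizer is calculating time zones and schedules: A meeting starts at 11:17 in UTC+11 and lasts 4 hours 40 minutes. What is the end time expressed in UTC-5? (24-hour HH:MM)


Start: 11:17 in UTC+11
Step 1 - add duration:
  minutes: 17 + 40 = 57
  hours: 11 + 4 + 0 = 15
  end in UTC+11: 15:57
Step 2 - convert UTC+11 -> UTC-5:
  offset difference: -5 - (11) = -16 hours
  15 + (-16) = -1 -> mod 24 = 23
Result: 23:57 in UTC-5

23:57


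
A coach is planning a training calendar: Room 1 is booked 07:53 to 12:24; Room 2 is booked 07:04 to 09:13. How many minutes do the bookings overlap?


Interval A: [473, 744] minutes from midnight
Interval B: [424, 553] minutes from midnight
Overlap start = max(473, 424) = 473
Overlap end = min(744, 553) = 553
Overlap = 553 - 473 = 80 minutes

80


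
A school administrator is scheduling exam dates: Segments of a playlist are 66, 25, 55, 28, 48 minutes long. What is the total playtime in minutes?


Durations: 66, 25, 55, 28, 48
Running sum: 66
+ 25 = 91
+ 55 = 146
+ 28 = 174
+ 48 = 222
Total duration: 222 minutes
That is 3 hours and 42 minutes

222


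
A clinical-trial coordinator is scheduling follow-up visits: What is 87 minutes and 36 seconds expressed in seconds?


Minutes: 87
Extra seconds: 36
Seconds per minute: 60
Minutes to seconds: 87 x 60 = 5220
Total: 5220 + 36 = 5256

5256


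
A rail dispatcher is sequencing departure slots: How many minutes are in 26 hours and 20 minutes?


Hours: 26
Minutes: 20
Convert hours to minutes: 26 x 60 = 1560
Add remaining minutes: 1560 + 20 = 1580

1580


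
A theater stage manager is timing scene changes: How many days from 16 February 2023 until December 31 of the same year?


Start: February 16, 2023
End: December 31, 2023
Days left in February: 12
March: 31
April: 30
May: 31
June: 30
... plus remaining months
Sum of remaining months: 306
Total: 12 + 306 = 318

318


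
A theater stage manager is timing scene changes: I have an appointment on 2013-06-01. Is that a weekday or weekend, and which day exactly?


Date: 2013-06-01
January 1, 2013 is a Tuesday
Day of year: 152
Offset from Jan 1: 151 days
151 mod 7 = 4
Result: Saturday

Saturday


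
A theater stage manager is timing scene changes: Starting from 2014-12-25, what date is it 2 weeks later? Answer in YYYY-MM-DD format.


Start: 2014-12-25
Weeks to add: 2
Convert to days: 2 x 7 = 14 days
Add 14 days to 2014-12-25
Result: 2015-01-08

2015-01-08


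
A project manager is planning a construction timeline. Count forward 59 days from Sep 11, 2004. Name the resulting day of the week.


Start: 2004-09-11 (Saturday)
Step 1 - find target date: add 59 days
  2004-09-11 + 59 days = 2004-11-09
Step 2 - day of week:
  59 mod 7 = 3
  Saturday + 3 days -> Tuesday
Result: Tuesday (2004-11-09)

Tuesday


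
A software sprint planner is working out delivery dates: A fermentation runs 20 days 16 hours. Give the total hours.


Days: 20
Extra hours: 16
Hours per day: 24
Days to hours: 20 x 24 = 480
Total: 480 + 16 = 496

496


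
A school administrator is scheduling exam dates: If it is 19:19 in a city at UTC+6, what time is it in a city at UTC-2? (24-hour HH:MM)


Local time: 19:19 at UTC+6 (offset 6h)
Target zone: UTC-2 (offset -2h)
Difference: -2 - (6) = -8 hours
Calculation: 19 + (-8) = 11
Result: 11:19

11:19


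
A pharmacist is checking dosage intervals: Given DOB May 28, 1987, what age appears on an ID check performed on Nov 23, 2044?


Birth: 1987-05-28
Reference: 2044-11-23
Year difference: 2044 - 1987 = 57
Has birthday (05-28) occurred by 11-23? Yes
Age in full years: 57

57


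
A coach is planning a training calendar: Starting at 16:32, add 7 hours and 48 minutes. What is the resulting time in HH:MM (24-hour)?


Start time: 16:32
Adding: 7 hours 48 minutes
Minutes: 32 + 48 = 80
Minute overflow: 80 >= 60, so carry 1 hour, minutes = 20
Hours: 16 + 7 + 1 = 24
Hour wraparound: 24 mod 24 = 0
Result: 00:20

00:20


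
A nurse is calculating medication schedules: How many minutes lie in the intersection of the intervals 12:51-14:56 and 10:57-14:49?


Interval A: [771, 896] minutes from midnight
Interval B: [657, 889] minutes from midnight
Overlap start = max(771, 657) = 771
Overlap end = min(896, 889) = 889
Overlap = 889 - 771 = 118 minutes

118


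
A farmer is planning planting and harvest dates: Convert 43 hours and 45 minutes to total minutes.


Hours: 43
Extra minutes: 45
Minutes per hour: 60
Hours to minutes: 43 x 60 = 2580
Total: 2580 + 45 = 2625

2625


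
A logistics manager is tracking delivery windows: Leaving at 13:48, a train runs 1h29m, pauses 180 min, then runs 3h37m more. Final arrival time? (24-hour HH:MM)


Depart: 13:48
Leg 1: +89 min -> 15:17
Layover: +180 min -> 18:17
Leg 2: +217 min -> 21:54
Total travel: 486 minutes = 8h 6m
Arrival: 21:54

21:54


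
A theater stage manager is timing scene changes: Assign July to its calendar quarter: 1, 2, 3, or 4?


Month: July (month 7)
Q1: January-March (months 1-3)
Q2: April-June (months 4-6)
Q3: July-September (months 7-9)
Q4: October-December (months 10-12)
Month 7 falls in Q3

3


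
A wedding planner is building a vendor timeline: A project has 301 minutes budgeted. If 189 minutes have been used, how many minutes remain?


Total budget: 301 minutes
Time used: 189 minutes
Remaining: 301 - 189 = 112 minutes
Percent used: 62.8%
Percent remaining: 37.2%

112


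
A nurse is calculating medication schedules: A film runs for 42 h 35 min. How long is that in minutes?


Hours: 42
Minutes: 35
Convert hours to minutes: 42 x 60 = 2520
Add remaining minutes: 2520 + 35 = 2555

2555


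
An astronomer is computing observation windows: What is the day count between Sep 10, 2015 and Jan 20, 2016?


Start date: 2015-09-10
End date: 2016-01-20
Sep 2015: +21 days
Oct 2015: +31 days
Nov 2015: +30 days
Dec 2015: +31 days
Jan 2016: +19 days
Total: 132 days

132


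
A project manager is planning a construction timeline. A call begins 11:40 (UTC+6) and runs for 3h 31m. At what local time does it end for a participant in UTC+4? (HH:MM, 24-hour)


Start: 11:40 in UTC+6
Step 1 - add duration:
  minutes: 40 + 31 = 71 (carry 1h)
  hours: 11 + 3 + 1 = 15
  end in UTC+6: 15:11
Step 2 - convert UTC+6 -> UTC+4:
  offset difference: 4 - (6) = -2 hours
  15 + (-2) = 13 -> mod 24 = 13
Result: 13:11 in UTC+4

13:11


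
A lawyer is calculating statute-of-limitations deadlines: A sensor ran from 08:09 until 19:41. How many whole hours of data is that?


Start: 08:09
End: 19:41
Hour difference: 19 - 8 = 11 hours
Minute difference: 41 - 9 = 32 minutes
Total minutes: 692
Complete hours: 692 / 60 = 11 (remainder 32)

11


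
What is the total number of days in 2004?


Year: 2004
Check leap year rules:
Divisible by 4? Yes
Divisible by 100? No
2004 is a leap year
Days: 366

366


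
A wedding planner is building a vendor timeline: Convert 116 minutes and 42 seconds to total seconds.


Minutes: 116
Extra seconds: 42
Seconds per minute: 60
Minutes to seconds: 116 x 60 = 6960
Total: 6960 + 42 = 7002

7002


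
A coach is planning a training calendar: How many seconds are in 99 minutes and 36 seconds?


Minutes: 99
Seconds: 36
Convert minutes to seconds: 99 x 60 = 5940
Add remaining seconds: 5940 + 36 = 5976

5976


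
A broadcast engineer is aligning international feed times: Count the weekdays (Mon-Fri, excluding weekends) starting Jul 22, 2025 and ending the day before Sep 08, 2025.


Start: 2025-07-22 (Tuesday)
End (exclusive): 2025-09-08 (Monday)
Total calendar days: 48
Full weeks: 48 // 7 = 6 -> 30 weekdays
Remaining 6 days starting on Tuesday:
  Tue(w), Wed(w), Thu(w), Fri(w), Sat(-), Sun(-) -> 4 weekdays
Total business days: 30 + 4 = 34

34


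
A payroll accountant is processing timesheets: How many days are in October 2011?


Month: October
Year: 2011
October is a 31-day month
Total: 31 days

31


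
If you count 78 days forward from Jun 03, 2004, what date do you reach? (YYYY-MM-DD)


Start: 2004-06-03
Adding 78 days
Days remaining in June: 27
After June: 51 days still to add
July 2004: 31 days, 20 remaining
August 2004 has 31 days, need 20
Result: 2004-08-20

2004-08-20


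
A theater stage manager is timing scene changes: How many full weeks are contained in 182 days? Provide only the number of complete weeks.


Total days: 182
Days per week: 7
Division: 182 / 7 = 26 remainder 0
Complete weeks: 26
Remaining days: 0

26


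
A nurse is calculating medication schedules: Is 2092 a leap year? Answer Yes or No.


Year: 2092
Divisible by 4? 2092 / 4 = 523.0 -> Yes
Divisible by 100? 2092 / 100 = 20.92 -> No
Divisible by 4 but not 100, so it IS a leap year

Yes


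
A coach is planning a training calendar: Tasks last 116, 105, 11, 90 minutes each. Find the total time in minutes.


Durations: 116, 105, 11, 90
Running sum: 116
+ 105 = 221
+ 11 = 232
+ 90 = 322
Total duration: 322 minutes
That is 5 hours and 22 minutes

322


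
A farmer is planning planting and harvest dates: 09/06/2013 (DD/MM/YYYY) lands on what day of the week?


Date: 2013-06-09
January 1, 2013 is a Tuesday
Day of year: 160
Offset from Jan 1: 159 days
159 mod 7 = 5
Result: Sunday

Sunday


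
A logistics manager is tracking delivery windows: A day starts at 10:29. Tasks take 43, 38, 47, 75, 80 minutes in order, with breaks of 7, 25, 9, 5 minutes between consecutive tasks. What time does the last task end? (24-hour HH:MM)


Start: 10:29 = 629 min from midnight
  after task 1 (43 min): 11:12
  after break (7 min): 11:19
  after task 2 (38 min): 11:57
  after break (25 min): 12:22
  after task 3 (47 min): 13:09
  after break (9 min): 13:18
  after task 4 (75 min): 14:33
  after break (5 min): 14:38
  after task 5 (80 min): 15:58
Total elapsed: 329 minutes
End time: 15:58

15:58


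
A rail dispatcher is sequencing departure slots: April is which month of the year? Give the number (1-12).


Calendar month order:
3. March
4. April <--
5. May
April is month number 4

4


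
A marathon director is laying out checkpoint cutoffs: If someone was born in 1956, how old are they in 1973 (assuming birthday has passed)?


Birth year: 1956
Current year: 1973
Age = current year - birth year
Age = 1973 - 1956 = 17

17


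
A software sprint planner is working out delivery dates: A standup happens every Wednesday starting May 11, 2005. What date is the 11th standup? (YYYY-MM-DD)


First occurrence: 2005-05-11 (occurrence 1)
Each occurrence is 7 days after the previous.
Occurrence 11 is 10 weeks after the first.
10 weeks = 70 days
2005-05-11 + 70 days = 2005-07-20

2005-07-20


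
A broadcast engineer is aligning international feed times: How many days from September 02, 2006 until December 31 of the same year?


Start: September 02, 2006
End: December 31, 2006
Days left in September: 28
October: 31
November: 30
December: 31
Sum of remaining months: 92
Total: 28 + 92 = 120

120


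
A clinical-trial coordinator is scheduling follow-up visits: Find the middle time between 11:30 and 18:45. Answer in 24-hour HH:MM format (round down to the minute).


Start time: 11:30 = 690 minutes from midnight
End time: 18:45 = 1125 minutes from midnight
Sum: 690 + 1125 = 1815
Midpoint: 1815 / 2 = 907 minutes
Convert: 907 / 60 = 15 hours, 7 minutes
Result: 15:07

15:07


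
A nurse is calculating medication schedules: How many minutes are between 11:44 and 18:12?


Start time: 11:44 = 704 minutes from midnight
End time: 18:12 = 1092 minutes from midnight
Difference: 1092 - 704 = 388 minutes
That is 6 hours and 28 minutes

388


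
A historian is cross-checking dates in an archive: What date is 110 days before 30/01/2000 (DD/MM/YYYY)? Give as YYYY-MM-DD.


Start: 2000-01-30
Subtracting 110 days
Days already passed in January: 30
After going back through January: 80 more days to subtract
December 1999: 31 days, 49 remaining
November 1999: 30 days, 19 remaining
October 1999 has 31 days, need 19
Result: 1999-10-12

1999-10-12


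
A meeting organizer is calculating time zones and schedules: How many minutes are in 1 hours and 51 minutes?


Hours: 1
Minutes: 51
Convert hours to minutes: 1 x 60 = 60
Add remaining minutes: 60 + 51 = 111

111


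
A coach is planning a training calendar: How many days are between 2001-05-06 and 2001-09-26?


Start date: 2001-05-06
End date: 2001-09-26
May 2001: +26 days
Jun 2001: +30 days
Jul 2001: +31 days
Aug 2001: +31 days
Sep 2001: +25 days
Total: 143 days

143


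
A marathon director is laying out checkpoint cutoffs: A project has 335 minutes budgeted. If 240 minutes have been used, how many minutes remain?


Total budget: 335 minutes
Time used: 240 minutes
Remaining: 335 - 240 = 95 minutes
Percent used: 71.6%
Percent remaining: 28.4%

95


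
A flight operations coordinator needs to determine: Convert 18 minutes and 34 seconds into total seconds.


Minutes: 18
Seconds: 34
Convert minutes to seconds: 18 x 60 = 1080
Add remaining seconds: 1080 + 34 = 1114

1114


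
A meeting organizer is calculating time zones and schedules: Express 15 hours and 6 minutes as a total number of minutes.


Hours: 15
Extra minutes: 6
Minutes per hour: 60
Hours to minutes: 15 x 60 = 900
Total: 900 + 6 = 906

906


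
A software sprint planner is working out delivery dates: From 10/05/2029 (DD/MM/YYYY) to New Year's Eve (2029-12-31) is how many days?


Start: May 10, 2029
End: December 31, 2029
Days left in May: 21
June: 30
July: 31
August: 31
September: 30
... plus remaining months
Sum of remaining months: 214
Total: 21 + 214 = 235

235


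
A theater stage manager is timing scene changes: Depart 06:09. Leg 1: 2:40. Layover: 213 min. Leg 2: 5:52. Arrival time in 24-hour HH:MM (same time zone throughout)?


Depart: 06:09
Leg 1: +160 min -> 08:49
Layover: +213 min -> 12:22
Leg 2: +352 min -> 18:14
Total travel: 725 minutes = 12h 5m
Arrival: 18:14

18:14


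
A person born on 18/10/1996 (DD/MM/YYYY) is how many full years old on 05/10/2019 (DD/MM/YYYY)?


Birth: 1996-10-18
Reference: 2019-10-05
Year difference: 2019 - 1996 = 23
Has birthday (10-18) occurred by 10-05? No
Birthday not yet reached this year -> subtract 1
Age in full years: 22

22


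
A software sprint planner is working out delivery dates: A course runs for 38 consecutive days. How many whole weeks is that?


Total days: 38
Days per week: 7
Division: 38 / 7 = 5 remainder 3
Complete weeks: 5
Remaining days: 3

5


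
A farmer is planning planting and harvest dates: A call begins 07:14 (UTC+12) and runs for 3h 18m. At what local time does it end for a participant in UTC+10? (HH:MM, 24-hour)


Start: 07:14 in UTC+12
Step 1 - add duration:
  minutes: 14 + 18 = 32
  hours: 7 + 3 + 0 = 10
  end in UTC+12: 10:32
Step 2 - convert UTC+12 -> UTC+10:
  offset difference: 10 - (12) = -2 hours
  10 + (-2) = 8 -> mod 24 = 8
Result: 08:32 in UTC+10

08:32


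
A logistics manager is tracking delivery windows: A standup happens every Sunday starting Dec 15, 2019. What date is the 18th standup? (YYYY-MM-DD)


First occurrence: 2019-12-15 (occurrence 1)
Each occurrence is 7 days after the previous.
Occurrence 18 is 17 weeks after the first.
17 weeks = 119 days
2019-12-15 + 119 days = 2020-04-12

2020-04-12


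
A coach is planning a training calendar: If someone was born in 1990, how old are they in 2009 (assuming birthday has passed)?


Birth year: 1990
Current year: 2009
Age = current year - birth year
Age = 2009 - 1990 = 19

19


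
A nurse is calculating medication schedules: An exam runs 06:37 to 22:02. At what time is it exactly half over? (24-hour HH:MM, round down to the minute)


Start time: 06:37 = 397 minutes from midnight
End time: 22:02 = 1322 minutes from midnight
Sum: 397 + 1322 = 1719
Midpoint: 1719 / 2 = 859 minutes
Convert: 859 / 60 = 14 hours, 19 minutes
Result: 14:19

14:19


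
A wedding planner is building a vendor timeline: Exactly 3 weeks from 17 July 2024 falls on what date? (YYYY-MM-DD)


Start: 2024-07-17
Weeks to add: 3
Convert to days: 3 x 7 = 21 days
Add 21 days to 2024-07-17
Result: 2024-08-07

2024-08-07


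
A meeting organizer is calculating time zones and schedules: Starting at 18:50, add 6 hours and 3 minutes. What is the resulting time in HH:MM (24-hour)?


Start time: 18:50
Adding: 6 hours 3 minutes
Minutes: 50 + 3 = 53
Hours: 18 + 6 + 0 = 24
Hour wraparound: 24 mod 24 = 0
Result: 00:53

00:53


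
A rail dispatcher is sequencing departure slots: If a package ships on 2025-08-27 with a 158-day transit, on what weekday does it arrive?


Start: 2025-08-27 (Wednesday)
Step 1 - find target date: add 158 days
  2025-08-27 + 158 days = 2026-02-01
Step 2 - day of week:
  158 mod 7 = 4
  Wednesday + 4 days -> Sunday
Result: Sunday (2026-02-01)

Sunday


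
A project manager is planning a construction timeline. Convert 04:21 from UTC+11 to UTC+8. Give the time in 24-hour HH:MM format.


Local time: 04:21 at UTC+11 (offset 11h)
Target zone: UTC+8 (offset 8h)
Difference: 8 - (11) = -3 hours
Calculation: 4 + (-3) = 1
Result: 01:21

01:21


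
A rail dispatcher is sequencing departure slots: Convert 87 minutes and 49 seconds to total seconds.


Minutes: 87
Extra seconds: 49
Seconds per minute: 60
Minutes to seconds: 87 x 60 = 5220
Total: 5220 + 49 = 5269

5269


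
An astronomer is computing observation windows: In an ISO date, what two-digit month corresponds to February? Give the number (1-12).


Calendar month order:
1. January
2. February <--
3. March
February is month number 2

2


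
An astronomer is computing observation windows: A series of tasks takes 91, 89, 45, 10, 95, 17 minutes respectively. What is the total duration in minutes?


Durations: 91, 89, 45, 10, 95, 17
Running sum: 91
+ 89 = 180
+ 45 = 225
+ 10 = 235
+ 95 = 330
+ 17 = 347
Total duration: 347 minutes
That is 5 hours and 47 minutes

347


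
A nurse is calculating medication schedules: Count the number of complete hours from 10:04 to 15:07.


Start: 10:04
End: 15:07
Hour difference: 15 - 10 = 5 hours
Minute difference: 7 - 4 = 3 minutes
Total minutes: 303
Complete hours: 303 / 60 = 5 (remainder 3)

5


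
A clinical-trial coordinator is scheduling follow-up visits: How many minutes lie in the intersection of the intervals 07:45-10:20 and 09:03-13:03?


Interval A: [465, 620] minutes from midnight
Interval B: [543, 783] minutes from midnight
Overlap start = max(465, 543) = 543
Overlap end = min(620, 783) = 620
Overlap = 620 - 543 = 77 minutes

77


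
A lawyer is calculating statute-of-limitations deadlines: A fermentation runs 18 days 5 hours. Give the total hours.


Days: 18
Extra hours: 5
Hours per day: 24
Days to hours: 18 x 24 = 432
Total: 432 + 5 = 437

437


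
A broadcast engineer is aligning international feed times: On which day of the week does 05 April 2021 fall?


Date: 2021-04-05
January 1, 2021 is a Friday
Day of year: 95
Offset from Jan 1: 94 days
94 mod 7 = 3
Result: Monday

Monday


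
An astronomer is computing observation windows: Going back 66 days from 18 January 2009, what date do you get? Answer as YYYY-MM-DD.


Start: 2009-01-18
Subtracting 66 days
Days already passed in January: 18
After going back through January: 48 more days to subtract
December 2008: 31 days, 17 remaining
November 2008 has 30 days, need 17
Result: 2008-11-13

2008-11-13
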